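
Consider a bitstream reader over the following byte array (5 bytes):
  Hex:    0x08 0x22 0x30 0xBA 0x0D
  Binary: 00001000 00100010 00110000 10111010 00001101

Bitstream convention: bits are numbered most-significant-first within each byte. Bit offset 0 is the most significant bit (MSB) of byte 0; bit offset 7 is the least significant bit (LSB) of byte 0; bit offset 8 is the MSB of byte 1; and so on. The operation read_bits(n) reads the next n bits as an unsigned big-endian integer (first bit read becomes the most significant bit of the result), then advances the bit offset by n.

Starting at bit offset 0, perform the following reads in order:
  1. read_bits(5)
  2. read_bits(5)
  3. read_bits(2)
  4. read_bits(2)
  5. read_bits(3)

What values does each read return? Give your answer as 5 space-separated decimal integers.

Answer: 1 0 2 0 4

Derivation:
Read 1: bits[0:5] width=5 -> value=1 (bin 00001); offset now 5 = byte 0 bit 5; 35 bits remain
Read 2: bits[5:10] width=5 -> value=0 (bin 00000); offset now 10 = byte 1 bit 2; 30 bits remain
Read 3: bits[10:12] width=2 -> value=2 (bin 10); offset now 12 = byte 1 bit 4; 28 bits remain
Read 4: bits[12:14] width=2 -> value=0 (bin 00); offset now 14 = byte 1 bit 6; 26 bits remain
Read 5: bits[14:17] width=3 -> value=4 (bin 100); offset now 17 = byte 2 bit 1; 23 bits remain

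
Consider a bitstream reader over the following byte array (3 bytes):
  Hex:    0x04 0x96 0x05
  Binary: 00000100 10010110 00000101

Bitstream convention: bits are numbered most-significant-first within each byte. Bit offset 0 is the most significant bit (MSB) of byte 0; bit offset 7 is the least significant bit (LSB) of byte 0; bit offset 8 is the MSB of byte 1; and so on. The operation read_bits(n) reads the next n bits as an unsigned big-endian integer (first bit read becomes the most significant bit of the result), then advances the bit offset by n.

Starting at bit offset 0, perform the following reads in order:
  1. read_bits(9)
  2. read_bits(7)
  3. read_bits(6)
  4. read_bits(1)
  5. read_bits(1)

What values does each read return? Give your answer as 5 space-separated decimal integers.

Answer: 9 22 1 0 1

Derivation:
Read 1: bits[0:9] width=9 -> value=9 (bin 000001001); offset now 9 = byte 1 bit 1; 15 bits remain
Read 2: bits[9:16] width=7 -> value=22 (bin 0010110); offset now 16 = byte 2 bit 0; 8 bits remain
Read 3: bits[16:22] width=6 -> value=1 (bin 000001); offset now 22 = byte 2 bit 6; 2 bits remain
Read 4: bits[22:23] width=1 -> value=0 (bin 0); offset now 23 = byte 2 bit 7; 1 bits remain
Read 5: bits[23:24] width=1 -> value=1 (bin 1); offset now 24 = byte 3 bit 0; 0 bits remain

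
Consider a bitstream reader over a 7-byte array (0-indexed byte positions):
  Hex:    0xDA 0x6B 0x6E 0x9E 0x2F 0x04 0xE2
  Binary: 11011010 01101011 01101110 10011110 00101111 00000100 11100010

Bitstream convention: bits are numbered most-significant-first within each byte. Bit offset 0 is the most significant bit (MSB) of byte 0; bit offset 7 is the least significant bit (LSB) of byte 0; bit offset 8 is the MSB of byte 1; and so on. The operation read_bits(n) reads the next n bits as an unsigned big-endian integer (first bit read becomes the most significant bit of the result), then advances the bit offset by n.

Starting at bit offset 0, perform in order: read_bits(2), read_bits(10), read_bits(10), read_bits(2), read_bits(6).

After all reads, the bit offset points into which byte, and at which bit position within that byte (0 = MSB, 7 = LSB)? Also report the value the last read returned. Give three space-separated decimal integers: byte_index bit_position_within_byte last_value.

Read 1: bits[0:2] width=2 -> value=3 (bin 11); offset now 2 = byte 0 bit 2; 54 bits remain
Read 2: bits[2:12] width=10 -> value=422 (bin 0110100110); offset now 12 = byte 1 bit 4; 44 bits remain
Read 3: bits[12:22] width=10 -> value=731 (bin 1011011011); offset now 22 = byte 2 bit 6; 34 bits remain
Read 4: bits[22:24] width=2 -> value=2 (bin 10); offset now 24 = byte 3 bit 0; 32 bits remain
Read 5: bits[24:30] width=6 -> value=39 (bin 100111); offset now 30 = byte 3 bit 6; 26 bits remain

Answer: 3 6 39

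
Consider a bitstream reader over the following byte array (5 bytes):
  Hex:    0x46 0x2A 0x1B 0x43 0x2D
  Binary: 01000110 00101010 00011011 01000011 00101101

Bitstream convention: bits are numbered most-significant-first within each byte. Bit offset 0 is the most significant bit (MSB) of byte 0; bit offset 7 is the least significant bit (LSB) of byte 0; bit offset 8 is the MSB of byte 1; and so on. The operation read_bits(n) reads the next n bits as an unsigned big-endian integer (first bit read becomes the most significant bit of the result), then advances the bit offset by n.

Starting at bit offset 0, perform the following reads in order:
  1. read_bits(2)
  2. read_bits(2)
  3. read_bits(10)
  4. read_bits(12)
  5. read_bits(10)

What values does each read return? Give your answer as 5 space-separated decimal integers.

Answer: 1 0 394 2157 50

Derivation:
Read 1: bits[0:2] width=2 -> value=1 (bin 01); offset now 2 = byte 0 bit 2; 38 bits remain
Read 2: bits[2:4] width=2 -> value=0 (bin 00); offset now 4 = byte 0 bit 4; 36 bits remain
Read 3: bits[4:14] width=10 -> value=394 (bin 0110001010); offset now 14 = byte 1 bit 6; 26 bits remain
Read 4: bits[14:26] width=12 -> value=2157 (bin 100001101101); offset now 26 = byte 3 bit 2; 14 bits remain
Read 5: bits[26:36] width=10 -> value=50 (bin 0000110010); offset now 36 = byte 4 bit 4; 4 bits remain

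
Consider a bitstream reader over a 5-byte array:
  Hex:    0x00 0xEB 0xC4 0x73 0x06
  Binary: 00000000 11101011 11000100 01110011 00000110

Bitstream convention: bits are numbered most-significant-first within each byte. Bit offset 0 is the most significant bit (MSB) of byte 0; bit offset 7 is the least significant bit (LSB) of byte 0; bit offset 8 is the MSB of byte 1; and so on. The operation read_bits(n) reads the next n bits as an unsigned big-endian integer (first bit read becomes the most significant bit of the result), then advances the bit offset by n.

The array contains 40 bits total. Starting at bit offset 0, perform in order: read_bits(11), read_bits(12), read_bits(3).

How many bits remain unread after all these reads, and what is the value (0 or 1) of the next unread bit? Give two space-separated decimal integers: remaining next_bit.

Answer: 14 1

Derivation:
Read 1: bits[0:11] width=11 -> value=7 (bin 00000000111); offset now 11 = byte 1 bit 3; 29 bits remain
Read 2: bits[11:23] width=12 -> value=1506 (bin 010111100010); offset now 23 = byte 2 bit 7; 17 bits remain
Read 3: bits[23:26] width=3 -> value=1 (bin 001); offset now 26 = byte 3 bit 2; 14 bits remain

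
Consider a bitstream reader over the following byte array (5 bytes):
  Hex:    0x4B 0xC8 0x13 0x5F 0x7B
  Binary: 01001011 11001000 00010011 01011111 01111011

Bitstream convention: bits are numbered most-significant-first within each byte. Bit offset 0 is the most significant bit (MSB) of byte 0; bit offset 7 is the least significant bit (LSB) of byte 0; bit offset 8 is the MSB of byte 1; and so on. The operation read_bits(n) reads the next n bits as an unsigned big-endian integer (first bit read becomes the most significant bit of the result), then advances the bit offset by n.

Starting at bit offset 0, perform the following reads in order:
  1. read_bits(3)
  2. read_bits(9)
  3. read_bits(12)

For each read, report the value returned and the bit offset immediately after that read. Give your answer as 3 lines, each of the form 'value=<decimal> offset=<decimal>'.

Read 1: bits[0:3] width=3 -> value=2 (bin 010); offset now 3 = byte 0 bit 3; 37 bits remain
Read 2: bits[3:12] width=9 -> value=188 (bin 010111100); offset now 12 = byte 1 bit 4; 28 bits remain
Read 3: bits[12:24] width=12 -> value=2067 (bin 100000010011); offset now 24 = byte 3 bit 0; 16 bits remain

Answer: value=2 offset=3
value=188 offset=12
value=2067 offset=24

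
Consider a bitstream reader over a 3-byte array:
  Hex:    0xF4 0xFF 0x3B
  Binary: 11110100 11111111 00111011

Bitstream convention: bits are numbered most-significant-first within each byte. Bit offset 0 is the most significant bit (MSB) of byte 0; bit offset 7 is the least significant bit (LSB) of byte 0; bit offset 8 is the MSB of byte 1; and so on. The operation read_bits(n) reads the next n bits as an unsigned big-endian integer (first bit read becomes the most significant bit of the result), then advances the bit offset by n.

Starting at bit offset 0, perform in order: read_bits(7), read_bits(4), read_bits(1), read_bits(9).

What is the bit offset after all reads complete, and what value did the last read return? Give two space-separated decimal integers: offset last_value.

Read 1: bits[0:7] width=7 -> value=122 (bin 1111010); offset now 7 = byte 0 bit 7; 17 bits remain
Read 2: bits[7:11] width=4 -> value=7 (bin 0111); offset now 11 = byte 1 bit 3; 13 bits remain
Read 3: bits[11:12] width=1 -> value=1 (bin 1); offset now 12 = byte 1 bit 4; 12 bits remain
Read 4: bits[12:21] width=9 -> value=487 (bin 111100111); offset now 21 = byte 2 bit 5; 3 bits remain

Answer: 21 487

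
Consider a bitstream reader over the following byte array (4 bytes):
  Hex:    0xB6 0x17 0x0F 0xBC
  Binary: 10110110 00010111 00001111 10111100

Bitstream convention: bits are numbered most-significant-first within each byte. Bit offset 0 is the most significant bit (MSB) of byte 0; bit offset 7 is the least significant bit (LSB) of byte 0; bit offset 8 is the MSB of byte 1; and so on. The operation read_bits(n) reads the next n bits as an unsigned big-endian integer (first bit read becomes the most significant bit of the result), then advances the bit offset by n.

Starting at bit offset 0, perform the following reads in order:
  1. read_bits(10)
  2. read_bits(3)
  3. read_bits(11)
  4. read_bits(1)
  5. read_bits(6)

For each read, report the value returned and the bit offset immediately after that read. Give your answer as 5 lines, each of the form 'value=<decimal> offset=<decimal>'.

Answer: value=728 offset=10
value=2 offset=13
value=1807 offset=24
value=1 offset=25
value=30 offset=31

Derivation:
Read 1: bits[0:10] width=10 -> value=728 (bin 1011011000); offset now 10 = byte 1 bit 2; 22 bits remain
Read 2: bits[10:13] width=3 -> value=2 (bin 010); offset now 13 = byte 1 bit 5; 19 bits remain
Read 3: bits[13:24] width=11 -> value=1807 (bin 11100001111); offset now 24 = byte 3 bit 0; 8 bits remain
Read 4: bits[24:25] width=1 -> value=1 (bin 1); offset now 25 = byte 3 bit 1; 7 bits remain
Read 5: bits[25:31] width=6 -> value=30 (bin 011110); offset now 31 = byte 3 bit 7; 1 bits remain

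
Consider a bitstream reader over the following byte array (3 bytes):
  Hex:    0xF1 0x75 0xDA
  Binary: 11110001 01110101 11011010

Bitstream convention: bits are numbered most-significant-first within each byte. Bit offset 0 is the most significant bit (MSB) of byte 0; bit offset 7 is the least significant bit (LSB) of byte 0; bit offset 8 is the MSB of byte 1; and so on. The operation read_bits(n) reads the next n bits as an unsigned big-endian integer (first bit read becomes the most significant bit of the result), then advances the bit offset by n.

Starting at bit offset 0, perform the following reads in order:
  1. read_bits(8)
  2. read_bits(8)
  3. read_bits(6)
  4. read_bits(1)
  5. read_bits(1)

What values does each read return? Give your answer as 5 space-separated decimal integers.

Answer: 241 117 54 1 0

Derivation:
Read 1: bits[0:8] width=8 -> value=241 (bin 11110001); offset now 8 = byte 1 bit 0; 16 bits remain
Read 2: bits[8:16] width=8 -> value=117 (bin 01110101); offset now 16 = byte 2 bit 0; 8 bits remain
Read 3: bits[16:22] width=6 -> value=54 (bin 110110); offset now 22 = byte 2 bit 6; 2 bits remain
Read 4: bits[22:23] width=1 -> value=1 (bin 1); offset now 23 = byte 2 bit 7; 1 bits remain
Read 5: bits[23:24] width=1 -> value=0 (bin 0); offset now 24 = byte 3 bit 0; 0 bits remain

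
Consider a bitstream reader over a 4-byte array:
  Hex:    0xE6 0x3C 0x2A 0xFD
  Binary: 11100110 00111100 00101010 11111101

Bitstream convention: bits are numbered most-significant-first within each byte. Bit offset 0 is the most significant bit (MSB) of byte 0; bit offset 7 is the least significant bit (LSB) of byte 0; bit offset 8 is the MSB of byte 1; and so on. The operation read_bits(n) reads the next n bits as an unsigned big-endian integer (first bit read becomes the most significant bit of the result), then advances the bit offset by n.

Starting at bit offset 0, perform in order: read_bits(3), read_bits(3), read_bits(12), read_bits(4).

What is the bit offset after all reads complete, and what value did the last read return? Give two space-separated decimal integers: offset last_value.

Read 1: bits[0:3] width=3 -> value=7 (bin 111); offset now 3 = byte 0 bit 3; 29 bits remain
Read 2: bits[3:6] width=3 -> value=1 (bin 001); offset now 6 = byte 0 bit 6; 26 bits remain
Read 3: bits[6:18] width=12 -> value=2288 (bin 100011110000); offset now 18 = byte 2 bit 2; 14 bits remain
Read 4: bits[18:22] width=4 -> value=10 (bin 1010); offset now 22 = byte 2 bit 6; 10 bits remain

Answer: 22 10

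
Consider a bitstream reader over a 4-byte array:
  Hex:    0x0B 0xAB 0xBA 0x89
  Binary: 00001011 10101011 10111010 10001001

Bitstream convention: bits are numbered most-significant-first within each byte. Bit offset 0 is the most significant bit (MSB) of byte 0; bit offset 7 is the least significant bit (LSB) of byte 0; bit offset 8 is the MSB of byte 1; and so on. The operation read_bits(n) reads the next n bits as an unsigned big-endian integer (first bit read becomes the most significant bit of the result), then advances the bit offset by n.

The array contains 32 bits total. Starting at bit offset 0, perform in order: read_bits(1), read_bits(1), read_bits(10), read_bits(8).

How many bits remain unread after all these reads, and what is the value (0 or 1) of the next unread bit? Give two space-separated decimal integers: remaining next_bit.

Answer: 12 1

Derivation:
Read 1: bits[0:1] width=1 -> value=0 (bin 0); offset now 1 = byte 0 bit 1; 31 bits remain
Read 2: bits[1:2] width=1 -> value=0 (bin 0); offset now 2 = byte 0 bit 2; 30 bits remain
Read 3: bits[2:12] width=10 -> value=186 (bin 0010111010); offset now 12 = byte 1 bit 4; 20 bits remain
Read 4: bits[12:20] width=8 -> value=187 (bin 10111011); offset now 20 = byte 2 bit 4; 12 bits remain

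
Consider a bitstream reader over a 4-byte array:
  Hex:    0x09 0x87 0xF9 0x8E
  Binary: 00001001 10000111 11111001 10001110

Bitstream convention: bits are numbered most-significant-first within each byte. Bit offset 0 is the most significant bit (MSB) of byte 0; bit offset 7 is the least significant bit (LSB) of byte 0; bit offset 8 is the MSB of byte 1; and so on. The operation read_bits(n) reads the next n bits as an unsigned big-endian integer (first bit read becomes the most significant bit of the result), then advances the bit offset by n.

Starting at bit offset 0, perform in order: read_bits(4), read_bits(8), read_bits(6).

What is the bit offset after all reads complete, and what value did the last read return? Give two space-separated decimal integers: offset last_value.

Answer: 18 31

Derivation:
Read 1: bits[0:4] width=4 -> value=0 (bin 0000); offset now 4 = byte 0 bit 4; 28 bits remain
Read 2: bits[4:12] width=8 -> value=152 (bin 10011000); offset now 12 = byte 1 bit 4; 20 bits remain
Read 3: bits[12:18] width=6 -> value=31 (bin 011111); offset now 18 = byte 2 bit 2; 14 bits remain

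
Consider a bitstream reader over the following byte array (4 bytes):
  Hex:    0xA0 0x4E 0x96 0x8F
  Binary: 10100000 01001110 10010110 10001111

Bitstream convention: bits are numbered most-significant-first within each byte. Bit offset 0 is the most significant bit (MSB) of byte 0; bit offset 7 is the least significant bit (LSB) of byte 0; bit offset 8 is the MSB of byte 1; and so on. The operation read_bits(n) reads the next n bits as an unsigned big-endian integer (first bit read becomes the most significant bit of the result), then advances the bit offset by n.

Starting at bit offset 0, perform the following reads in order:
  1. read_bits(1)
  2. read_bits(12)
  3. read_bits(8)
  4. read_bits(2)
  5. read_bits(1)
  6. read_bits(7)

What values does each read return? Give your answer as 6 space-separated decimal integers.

Read 1: bits[0:1] width=1 -> value=1 (bin 1); offset now 1 = byte 0 bit 1; 31 bits remain
Read 2: bits[1:13] width=12 -> value=1033 (bin 010000001001); offset now 13 = byte 1 bit 5; 19 bits remain
Read 3: bits[13:21] width=8 -> value=210 (bin 11010010); offset now 21 = byte 2 bit 5; 11 bits remain
Read 4: bits[21:23] width=2 -> value=3 (bin 11); offset now 23 = byte 2 bit 7; 9 bits remain
Read 5: bits[23:24] width=1 -> value=0 (bin 0); offset now 24 = byte 3 bit 0; 8 bits remain
Read 6: bits[24:31] width=7 -> value=71 (bin 1000111); offset now 31 = byte 3 bit 7; 1 bits remain

Answer: 1 1033 210 3 0 71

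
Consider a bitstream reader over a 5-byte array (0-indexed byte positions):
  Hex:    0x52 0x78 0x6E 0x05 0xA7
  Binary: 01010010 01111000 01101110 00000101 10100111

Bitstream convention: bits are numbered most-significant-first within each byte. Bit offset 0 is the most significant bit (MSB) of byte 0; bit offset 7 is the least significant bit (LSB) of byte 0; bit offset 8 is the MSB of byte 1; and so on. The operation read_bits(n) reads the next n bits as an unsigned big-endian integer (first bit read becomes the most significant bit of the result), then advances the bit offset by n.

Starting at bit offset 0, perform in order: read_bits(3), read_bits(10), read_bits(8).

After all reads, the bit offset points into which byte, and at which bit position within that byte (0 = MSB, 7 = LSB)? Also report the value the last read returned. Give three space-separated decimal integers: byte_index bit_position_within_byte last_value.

Answer: 2 5 13

Derivation:
Read 1: bits[0:3] width=3 -> value=2 (bin 010); offset now 3 = byte 0 bit 3; 37 bits remain
Read 2: bits[3:13] width=10 -> value=591 (bin 1001001111); offset now 13 = byte 1 bit 5; 27 bits remain
Read 3: bits[13:21] width=8 -> value=13 (bin 00001101); offset now 21 = byte 2 bit 5; 19 bits remain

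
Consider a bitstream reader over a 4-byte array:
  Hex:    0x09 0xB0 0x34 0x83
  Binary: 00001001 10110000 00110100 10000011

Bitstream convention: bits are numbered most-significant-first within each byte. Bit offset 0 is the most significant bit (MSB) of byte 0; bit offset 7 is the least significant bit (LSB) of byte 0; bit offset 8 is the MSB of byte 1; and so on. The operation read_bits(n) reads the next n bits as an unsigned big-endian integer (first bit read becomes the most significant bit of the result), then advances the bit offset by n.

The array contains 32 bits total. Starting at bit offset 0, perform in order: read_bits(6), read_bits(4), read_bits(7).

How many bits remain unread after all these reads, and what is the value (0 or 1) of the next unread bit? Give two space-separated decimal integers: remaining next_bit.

Answer: 15 0

Derivation:
Read 1: bits[0:6] width=6 -> value=2 (bin 000010); offset now 6 = byte 0 bit 6; 26 bits remain
Read 2: bits[6:10] width=4 -> value=6 (bin 0110); offset now 10 = byte 1 bit 2; 22 bits remain
Read 3: bits[10:17] width=7 -> value=96 (bin 1100000); offset now 17 = byte 2 bit 1; 15 bits remain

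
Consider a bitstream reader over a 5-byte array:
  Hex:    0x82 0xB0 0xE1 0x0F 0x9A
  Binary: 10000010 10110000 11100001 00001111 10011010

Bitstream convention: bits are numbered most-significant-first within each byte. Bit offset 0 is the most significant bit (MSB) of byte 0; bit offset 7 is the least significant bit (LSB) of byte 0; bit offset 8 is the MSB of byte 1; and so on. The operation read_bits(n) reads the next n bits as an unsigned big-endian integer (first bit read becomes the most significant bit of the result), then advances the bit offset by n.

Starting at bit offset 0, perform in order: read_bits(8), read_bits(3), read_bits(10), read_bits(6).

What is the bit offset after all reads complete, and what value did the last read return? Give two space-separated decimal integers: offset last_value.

Answer: 27 8

Derivation:
Read 1: bits[0:8] width=8 -> value=130 (bin 10000010); offset now 8 = byte 1 bit 0; 32 bits remain
Read 2: bits[8:11] width=3 -> value=5 (bin 101); offset now 11 = byte 1 bit 3; 29 bits remain
Read 3: bits[11:21] width=10 -> value=540 (bin 1000011100); offset now 21 = byte 2 bit 5; 19 bits remain
Read 4: bits[21:27] width=6 -> value=8 (bin 001000); offset now 27 = byte 3 bit 3; 13 bits remain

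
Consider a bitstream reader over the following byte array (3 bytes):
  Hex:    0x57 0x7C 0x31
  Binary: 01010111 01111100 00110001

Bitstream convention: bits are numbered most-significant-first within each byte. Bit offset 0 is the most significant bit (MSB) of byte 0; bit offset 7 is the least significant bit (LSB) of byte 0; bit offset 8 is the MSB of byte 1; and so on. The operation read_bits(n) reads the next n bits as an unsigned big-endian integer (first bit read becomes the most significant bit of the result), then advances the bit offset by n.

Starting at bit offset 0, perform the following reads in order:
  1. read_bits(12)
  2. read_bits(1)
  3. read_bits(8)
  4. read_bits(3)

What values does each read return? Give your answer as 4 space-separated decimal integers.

Read 1: bits[0:12] width=12 -> value=1399 (bin 010101110111); offset now 12 = byte 1 bit 4; 12 bits remain
Read 2: bits[12:13] width=1 -> value=1 (bin 1); offset now 13 = byte 1 bit 5; 11 bits remain
Read 3: bits[13:21] width=8 -> value=134 (bin 10000110); offset now 21 = byte 2 bit 5; 3 bits remain
Read 4: bits[21:24] width=3 -> value=1 (bin 001); offset now 24 = byte 3 bit 0; 0 bits remain

Answer: 1399 1 134 1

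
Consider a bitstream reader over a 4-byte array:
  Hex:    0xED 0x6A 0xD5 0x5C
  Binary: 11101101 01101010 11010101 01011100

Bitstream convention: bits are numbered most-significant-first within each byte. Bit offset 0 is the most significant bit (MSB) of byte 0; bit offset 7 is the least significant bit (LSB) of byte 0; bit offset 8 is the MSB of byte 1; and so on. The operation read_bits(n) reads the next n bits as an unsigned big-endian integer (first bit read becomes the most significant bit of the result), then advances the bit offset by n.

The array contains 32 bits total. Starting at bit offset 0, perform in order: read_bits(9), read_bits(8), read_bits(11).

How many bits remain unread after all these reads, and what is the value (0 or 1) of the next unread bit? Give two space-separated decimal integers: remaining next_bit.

Answer: 4 1

Derivation:
Read 1: bits[0:9] width=9 -> value=474 (bin 111011010); offset now 9 = byte 1 bit 1; 23 bits remain
Read 2: bits[9:17] width=8 -> value=213 (bin 11010101); offset now 17 = byte 2 bit 1; 15 bits remain
Read 3: bits[17:28] width=11 -> value=1365 (bin 10101010101); offset now 28 = byte 3 bit 4; 4 bits remain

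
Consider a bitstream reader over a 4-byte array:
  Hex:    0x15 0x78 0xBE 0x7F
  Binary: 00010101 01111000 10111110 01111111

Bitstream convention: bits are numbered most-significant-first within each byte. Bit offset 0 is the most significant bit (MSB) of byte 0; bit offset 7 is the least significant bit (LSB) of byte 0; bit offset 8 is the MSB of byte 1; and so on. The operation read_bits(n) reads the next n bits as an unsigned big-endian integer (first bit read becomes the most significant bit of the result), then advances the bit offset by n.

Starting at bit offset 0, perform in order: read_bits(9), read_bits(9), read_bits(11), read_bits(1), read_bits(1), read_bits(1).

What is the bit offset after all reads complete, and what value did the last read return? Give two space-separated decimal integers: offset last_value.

Answer: 32 1

Derivation:
Read 1: bits[0:9] width=9 -> value=42 (bin 000101010); offset now 9 = byte 1 bit 1; 23 bits remain
Read 2: bits[9:18] width=9 -> value=482 (bin 111100010); offset now 18 = byte 2 bit 2; 14 bits remain
Read 3: bits[18:29] width=11 -> value=1999 (bin 11111001111); offset now 29 = byte 3 bit 5; 3 bits remain
Read 4: bits[29:30] width=1 -> value=1 (bin 1); offset now 30 = byte 3 bit 6; 2 bits remain
Read 5: bits[30:31] width=1 -> value=1 (bin 1); offset now 31 = byte 3 bit 7; 1 bits remain
Read 6: bits[31:32] width=1 -> value=1 (bin 1); offset now 32 = byte 4 bit 0; 0 bits remain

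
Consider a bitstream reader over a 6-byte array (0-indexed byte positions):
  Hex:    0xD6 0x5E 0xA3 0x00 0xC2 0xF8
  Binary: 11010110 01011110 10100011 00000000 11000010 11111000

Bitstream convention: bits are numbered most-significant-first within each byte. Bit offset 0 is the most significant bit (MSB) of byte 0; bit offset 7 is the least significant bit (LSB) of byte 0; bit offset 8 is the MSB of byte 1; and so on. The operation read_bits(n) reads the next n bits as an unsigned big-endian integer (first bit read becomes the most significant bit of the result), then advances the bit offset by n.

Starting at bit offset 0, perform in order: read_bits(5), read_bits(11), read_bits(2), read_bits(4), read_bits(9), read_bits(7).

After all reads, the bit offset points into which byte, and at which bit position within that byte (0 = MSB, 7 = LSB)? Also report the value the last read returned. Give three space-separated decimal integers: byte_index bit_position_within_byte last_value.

Read 1: bits[0:5] width=5 -> value=26 (bin 11010); offset now 5 = byte 0 bit 5; 43 bits remain
Read 2: bits[5:16] width=11 -> value=1630 (bin 11001011110); offset now 16 = byte 2 bit 0; 32 bits remain
Read 3: bits[16:18] width=2 -> value=2 (bin 10); offset now 18 = byte 2 bit 2; 30 bits remain
Read 4: bits[18:22] width=4 -> value=8 (bin 1000); offset now 22 = byte 2 bit 6; 26 bits remain
Read 5: bits[22:31] width=9 -> value=384 (bin 110000000); offset now 31 = byte 3 bit 7; 17 bits remain
Read 6: bits[31:38] width=7 -> value=48 (bin 0110000); offset now 38 = byte 4 bit 6; 10 bits remain

Answer: 4 6 48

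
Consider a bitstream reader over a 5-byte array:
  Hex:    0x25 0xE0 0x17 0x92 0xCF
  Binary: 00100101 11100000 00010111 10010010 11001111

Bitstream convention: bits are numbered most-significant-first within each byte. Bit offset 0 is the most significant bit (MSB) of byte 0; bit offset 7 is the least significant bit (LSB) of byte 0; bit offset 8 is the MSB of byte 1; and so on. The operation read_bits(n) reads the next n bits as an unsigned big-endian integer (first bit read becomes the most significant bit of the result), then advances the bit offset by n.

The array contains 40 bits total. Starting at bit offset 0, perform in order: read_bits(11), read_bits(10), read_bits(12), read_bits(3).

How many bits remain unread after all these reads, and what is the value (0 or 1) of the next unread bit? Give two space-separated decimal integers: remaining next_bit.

Answer: 4 1

Derivation:
Read 1: bits[0:11] width=11 -> value=303 (bin 00100101111); offset now 11 = byte 1 bit 3; 29 bits remain
Read 2: bits[11:21] width=10 -> value=2 (bin 0000000010); offset now 21 = byte 2 bit 5; 19 bits remain
Read 3: bits[21:33] width=12 -> value=3877 (bin 111100100101); offset now 33 = byte 4 bit 1; 7 bits remain
Read 4: bits[33:36] width=3 -> value=4 (bin 100); offset now 36 = byte 4 bit 4; 4 bits remain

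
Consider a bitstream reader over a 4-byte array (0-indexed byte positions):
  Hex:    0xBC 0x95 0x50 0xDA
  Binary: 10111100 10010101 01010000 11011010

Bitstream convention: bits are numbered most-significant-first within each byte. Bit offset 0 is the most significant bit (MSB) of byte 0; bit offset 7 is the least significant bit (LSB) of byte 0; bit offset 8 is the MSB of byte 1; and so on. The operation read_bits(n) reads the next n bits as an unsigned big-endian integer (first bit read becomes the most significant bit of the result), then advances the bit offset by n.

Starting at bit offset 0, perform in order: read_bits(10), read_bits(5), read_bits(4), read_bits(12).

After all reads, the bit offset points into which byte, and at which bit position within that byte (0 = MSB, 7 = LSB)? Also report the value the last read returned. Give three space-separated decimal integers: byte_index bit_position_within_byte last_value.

Read 1: bits[0:10] width=10 -> value=754 (bin 1011110010); offset now 10 = byte 1 bit 2; 22 bits remain
Read 2: bits[10:15] width=5 -> value=10 (bin 01010); offset now 15 = byte 1 bit 7; 17 bits remain
Read 3: bits[15:19] width=4 -> value=10 (bin 1010); offset now 19 = byte 2 bit 3; 13 bits remain
Read 4: bits[19:31] width=12 -> value=2157 (bin 100001101101); offset now 31 = byte 3 bit 7; 1 bits remain

Answer: 3 7 2157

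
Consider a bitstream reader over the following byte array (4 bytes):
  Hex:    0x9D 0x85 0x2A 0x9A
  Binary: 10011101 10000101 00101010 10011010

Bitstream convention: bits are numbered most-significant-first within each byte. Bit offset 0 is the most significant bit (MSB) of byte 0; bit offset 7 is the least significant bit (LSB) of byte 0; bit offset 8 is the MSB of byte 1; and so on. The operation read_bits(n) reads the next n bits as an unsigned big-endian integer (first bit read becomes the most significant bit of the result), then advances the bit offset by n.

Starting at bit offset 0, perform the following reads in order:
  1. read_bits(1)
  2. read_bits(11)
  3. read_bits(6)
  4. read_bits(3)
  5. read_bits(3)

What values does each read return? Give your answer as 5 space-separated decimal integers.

Read 1: bits[0:1] width=1 -> value=1 (bin 1); offset now 1 = byte 0 bit 1; 31 bits remain
Read 2: bits[1:12] width=11 -> value=472 (bin 00111011000); offset now 12 = byte 1 bit 4; 20 bits remain
Read 3: bits[12:18] width=6 -> value=20 (bin 010100); offset now 18 = byte 2 bit 2; 14 bits remain
Read 4: bits[18:21] width=3 -> value=5 (bin 101); offset now 21 = byte 2 bit 5; 11 bits remain
Read 5: bits[21:24] width=3 -> value=2 (bin 010); offset now 24 = byte 3 bit 0; 8 bits remain

Answer: 1 472 20 5 2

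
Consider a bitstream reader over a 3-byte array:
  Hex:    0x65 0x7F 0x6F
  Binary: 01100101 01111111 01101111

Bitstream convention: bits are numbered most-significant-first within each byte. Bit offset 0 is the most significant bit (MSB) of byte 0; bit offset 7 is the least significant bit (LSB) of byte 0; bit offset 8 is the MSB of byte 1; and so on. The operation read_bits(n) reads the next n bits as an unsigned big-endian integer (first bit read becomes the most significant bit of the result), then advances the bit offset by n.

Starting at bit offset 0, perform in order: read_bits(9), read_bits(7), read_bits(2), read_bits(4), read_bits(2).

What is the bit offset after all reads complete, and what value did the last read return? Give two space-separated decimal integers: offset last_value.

Answer: 24 3

Derivation:
Read 1: bits[0:9] width=9 -> value=202 (bin 011001010); offset now 9 = byte 1 bit 1; 15 bits remain
Read 2: bits[9:16] width=7 -> value=127 (bin 1111111); offset now 16 = byte 2 bit 0; 8 bits remain
Read 3: bits[16:18] width=2 -> value=1 (bin 01); offset now 18 = byte 2 bit 2; 6 bits remain
Read 4: bits[18:22] width=4 -> value=11 (bin 1011); offset now 22 = byte 2 bit 6; 2 bits remain
Read 5: bits[22:24] width=2 -> value=3 (bin 11); offset now 24 = byte 3 bit 0; 0 bits remain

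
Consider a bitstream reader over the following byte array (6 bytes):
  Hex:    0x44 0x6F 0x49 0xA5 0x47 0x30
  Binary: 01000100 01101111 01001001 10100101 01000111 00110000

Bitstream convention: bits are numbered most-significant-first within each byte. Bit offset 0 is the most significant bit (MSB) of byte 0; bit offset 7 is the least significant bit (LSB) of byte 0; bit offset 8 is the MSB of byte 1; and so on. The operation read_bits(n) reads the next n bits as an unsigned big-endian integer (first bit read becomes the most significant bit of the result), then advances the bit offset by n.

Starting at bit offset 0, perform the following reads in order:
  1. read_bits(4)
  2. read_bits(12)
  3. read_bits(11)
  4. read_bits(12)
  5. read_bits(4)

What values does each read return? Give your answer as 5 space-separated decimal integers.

Answer: 4 1135 589 675 9

Derivation:
Read 1: bits[0:4] width=4 -> value=4 (bin 0100); offset now 4 = byte 0 bit 4; 44 bits remain
Read 2: bits[4:16] width=12 -> value=1135 (bin 010001101111); offset now 16 = byte 2 bit 0; 32 bits remain
Read 3: bits[16:27] width=11 -> value=589 (bin 01001001101); offset now 27 = byte 3 bit 3; 21 bits remain
Read 4: bits[27:39] width=12 -> value=675 (bin 001010100011); offset now 39 = byte 4 bit 7; 9 bits remain
Read 5: bits[39:43] width=4 -> value=9 (bin 1001); offset now 43 = byte 5 bit 3; 5 bits remain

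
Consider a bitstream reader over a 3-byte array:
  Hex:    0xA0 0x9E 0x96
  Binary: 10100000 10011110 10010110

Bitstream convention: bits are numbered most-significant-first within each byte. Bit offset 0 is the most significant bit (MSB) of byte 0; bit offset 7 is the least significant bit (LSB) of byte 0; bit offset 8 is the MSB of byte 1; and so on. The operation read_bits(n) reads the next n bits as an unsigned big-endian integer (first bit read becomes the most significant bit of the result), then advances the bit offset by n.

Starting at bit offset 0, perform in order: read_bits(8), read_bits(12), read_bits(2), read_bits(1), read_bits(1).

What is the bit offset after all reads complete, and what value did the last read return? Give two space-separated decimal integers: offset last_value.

Read 1: bits[0:8] width=8 -> value=160 (bin 10100000); offset now 8 = byte 1 bit 0; 16 bits remain
Read 2: bits[8:20] width=12 -> value=2537 (bin 100111101001); offset now 20 = byte 2 bit 4; 4 bits remain
Read 3: bits[20:22] width=2 -> value=1 (bin 01); offset now 22 = byte 2 bit 6; 2 bits remain
Read 4: bits[22:23] width=1 -> value=1 (bin 1); offset now 23 = byte 2 bit 7; 1 bits remain
Read 5: bits[23:24] width=1 -> value=0 (bin 0); offset now 24 = byte 3 bit 0; 0 bits remain

Answer: 24 0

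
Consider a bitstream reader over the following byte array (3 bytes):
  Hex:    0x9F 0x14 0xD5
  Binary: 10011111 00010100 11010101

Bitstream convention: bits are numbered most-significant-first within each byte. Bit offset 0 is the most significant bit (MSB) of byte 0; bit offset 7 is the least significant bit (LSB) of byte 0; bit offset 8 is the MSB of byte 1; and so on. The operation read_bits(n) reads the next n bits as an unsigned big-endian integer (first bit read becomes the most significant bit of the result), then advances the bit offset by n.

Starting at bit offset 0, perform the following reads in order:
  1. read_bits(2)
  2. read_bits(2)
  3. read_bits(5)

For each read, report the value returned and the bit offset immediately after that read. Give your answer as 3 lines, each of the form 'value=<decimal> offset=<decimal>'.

Answer: value=2 offset=2
value=1 offset=4
value=30 offset=9

Derivation:
Read 1: bits[0:2] width=2 -> value=2 (bin 10); offset now 2 = byte 0 bit 2; 22 bits remain
Read 2: bits[2:4] width=2 -> value=1 (bin 01); offset now 4 = byte 0 bit 4; 20 bits remain
Read 3: bits[4:9] width=5 -> value=30 (bin 11110); offset now 9 = byte 1 bit 1; 15 bits remain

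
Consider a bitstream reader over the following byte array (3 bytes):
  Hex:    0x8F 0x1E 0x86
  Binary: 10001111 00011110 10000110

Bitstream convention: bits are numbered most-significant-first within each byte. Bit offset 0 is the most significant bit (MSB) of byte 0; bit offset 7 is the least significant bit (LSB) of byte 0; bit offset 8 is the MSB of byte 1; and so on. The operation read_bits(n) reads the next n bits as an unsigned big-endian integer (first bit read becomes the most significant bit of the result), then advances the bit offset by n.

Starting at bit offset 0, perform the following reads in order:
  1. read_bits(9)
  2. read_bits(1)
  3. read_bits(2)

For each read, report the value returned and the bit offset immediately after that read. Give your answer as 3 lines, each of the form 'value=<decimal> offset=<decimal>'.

Answer: value=286 offset=9
value=0 offset=10
value=1 offset=12

Derivation:
Read 1: bits[0:9] width=9 -> value=286 (bin 100011110); offset now 9 = byte 1 bit 1; 15 bits remain
Read 2: bits[9:10] width=1 -> value=0 (bin 0); offset now 10 = byte 1 bit 2; 14 bits remain
Read 3: bits[10:12] width=2 -> value=1 (bin 01); offset now 12 = byte 1 bit 4; 12 bits remain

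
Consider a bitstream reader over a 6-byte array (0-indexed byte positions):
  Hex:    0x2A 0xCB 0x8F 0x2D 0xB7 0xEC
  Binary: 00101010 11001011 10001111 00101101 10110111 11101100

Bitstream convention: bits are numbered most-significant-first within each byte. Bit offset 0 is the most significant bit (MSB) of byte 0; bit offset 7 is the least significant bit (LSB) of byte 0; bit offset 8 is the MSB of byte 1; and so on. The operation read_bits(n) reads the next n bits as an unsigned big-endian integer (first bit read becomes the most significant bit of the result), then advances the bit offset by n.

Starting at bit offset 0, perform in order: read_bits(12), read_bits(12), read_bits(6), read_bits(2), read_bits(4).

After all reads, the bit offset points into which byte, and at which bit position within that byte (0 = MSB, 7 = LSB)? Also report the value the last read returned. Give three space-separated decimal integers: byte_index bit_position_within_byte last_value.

Answer: 4 4 11

Derivation:
Read 1: bits[0:12] width=12 -> value=684 (bin 001010101100); offset now 12 = byte 1 bit 4; 36 bits remain
Read 2: bits[12:24] width=12 -> value=2959 (bin 101110001111); offset now 24 = byte 3 bit 0; 24 bits remain
Read 3: bits[24:30] width=6 -> value=11 (bin 001011); offset now 30 = byte 3 bit 6; 18 bits remain
Read 4: bits[30:32] width=2 -> value=1 (bin 01); offset now 32 = byte 4 bit 0; 16 bits remain
Read 5: bits[32:36] width=4 -> value=11 (bin 1011); offset now 36 = byte 4 bit 4; 12 bits remain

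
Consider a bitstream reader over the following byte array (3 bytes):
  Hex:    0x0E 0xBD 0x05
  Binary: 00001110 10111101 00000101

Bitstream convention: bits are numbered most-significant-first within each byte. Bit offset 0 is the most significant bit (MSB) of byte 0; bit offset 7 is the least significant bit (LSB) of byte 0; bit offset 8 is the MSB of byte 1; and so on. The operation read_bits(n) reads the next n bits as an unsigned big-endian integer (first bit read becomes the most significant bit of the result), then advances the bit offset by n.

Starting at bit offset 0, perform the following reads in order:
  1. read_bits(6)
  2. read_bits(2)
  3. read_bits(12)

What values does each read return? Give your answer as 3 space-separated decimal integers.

Answer: 3 2 3024

Derivation:
Read 1: bits[0:6] width=6 -> value=3 (bin 000011); offset now 6 = byte 0 bit 6; 18 bits remain
Read 2: bits[6:8] width=2 -> value=2 (bin 10); offset now 8 = byte 1 bit 0; 16 bits remain
Read 3: bits[8:20] width=12 -> value=3024 (bin 101111010000); offset now 20 = byte 2 bit 4; 4 bits remain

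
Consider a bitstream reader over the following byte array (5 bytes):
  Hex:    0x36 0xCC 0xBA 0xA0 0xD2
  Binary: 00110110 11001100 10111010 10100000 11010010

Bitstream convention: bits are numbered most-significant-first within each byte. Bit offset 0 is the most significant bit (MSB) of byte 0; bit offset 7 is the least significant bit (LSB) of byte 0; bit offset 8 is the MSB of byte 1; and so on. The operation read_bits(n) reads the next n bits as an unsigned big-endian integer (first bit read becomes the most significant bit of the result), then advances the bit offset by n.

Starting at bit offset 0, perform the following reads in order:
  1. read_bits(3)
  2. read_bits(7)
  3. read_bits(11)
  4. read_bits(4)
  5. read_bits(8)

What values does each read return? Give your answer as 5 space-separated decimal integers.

Answer: 1 91 407 5 65

Derivation:
Read 1: bits[0:3] width=3 -> value=1 (bin 001); offset now 3 = byte 0 bit 3; 37 bits remain
Read 2: bits[3:10] width=7 -> value=91 (bin 1011011); offset now 10 = byte 1 bit 2; 30 bits remain
Read 3: bits[10:21] width=11 -> value=407 (bin 00110010111); offset now 21 = byte 2 bit 5; 19 bits remain
Read 4: bits[21:25] width=4 -> value=5 (bin 0101); offset now 25 = byte 3 bit 1; 15 bits remain
Read 5: bits[25:33] width=8 -> value=65 (bin 01000001); offset now 33 = byte 4 bit 1; 7 bits remain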